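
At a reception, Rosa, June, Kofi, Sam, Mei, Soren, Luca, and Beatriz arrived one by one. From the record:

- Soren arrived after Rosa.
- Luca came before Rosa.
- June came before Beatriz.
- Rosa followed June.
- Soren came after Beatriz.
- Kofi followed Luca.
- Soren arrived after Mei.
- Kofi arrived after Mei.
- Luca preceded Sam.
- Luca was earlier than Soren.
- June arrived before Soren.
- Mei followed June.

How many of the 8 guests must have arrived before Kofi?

3

Directly stated before Kofi: Luca and Mei.
June reaches Kofi via June → Mei → Kofi.
That's June, Luca, and Mei — 3 in all.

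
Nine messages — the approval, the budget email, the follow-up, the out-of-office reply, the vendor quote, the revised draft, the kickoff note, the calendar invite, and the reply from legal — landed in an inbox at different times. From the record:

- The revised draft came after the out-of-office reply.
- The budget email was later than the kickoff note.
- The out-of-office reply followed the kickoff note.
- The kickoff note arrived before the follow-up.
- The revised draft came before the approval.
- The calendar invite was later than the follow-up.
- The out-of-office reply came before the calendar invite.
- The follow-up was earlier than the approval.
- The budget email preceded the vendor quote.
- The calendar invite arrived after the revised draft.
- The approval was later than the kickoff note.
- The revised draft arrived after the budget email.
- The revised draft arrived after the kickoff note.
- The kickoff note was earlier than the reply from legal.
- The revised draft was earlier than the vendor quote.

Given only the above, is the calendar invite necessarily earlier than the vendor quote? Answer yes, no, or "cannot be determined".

No chain of stated constraints runs from the calendar invite to the vendor quote, and none runs from the vendor quote to the calendar invite either.
So the relative order of the calendar invite and the vendor quote is not fixed by the given facts.

cannot be determined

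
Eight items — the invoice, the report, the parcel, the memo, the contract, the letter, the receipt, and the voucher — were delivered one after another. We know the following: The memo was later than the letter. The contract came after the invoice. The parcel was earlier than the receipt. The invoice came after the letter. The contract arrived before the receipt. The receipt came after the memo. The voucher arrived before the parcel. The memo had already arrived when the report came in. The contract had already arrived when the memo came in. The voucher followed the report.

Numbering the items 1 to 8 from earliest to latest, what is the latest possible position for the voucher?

The voucher must come before the parcel and the receipt — 2 items forced after it.
Everything else can be placed before the voucher in some valid order, so the voucher can sit as late as position 8 − 2 = 6.

6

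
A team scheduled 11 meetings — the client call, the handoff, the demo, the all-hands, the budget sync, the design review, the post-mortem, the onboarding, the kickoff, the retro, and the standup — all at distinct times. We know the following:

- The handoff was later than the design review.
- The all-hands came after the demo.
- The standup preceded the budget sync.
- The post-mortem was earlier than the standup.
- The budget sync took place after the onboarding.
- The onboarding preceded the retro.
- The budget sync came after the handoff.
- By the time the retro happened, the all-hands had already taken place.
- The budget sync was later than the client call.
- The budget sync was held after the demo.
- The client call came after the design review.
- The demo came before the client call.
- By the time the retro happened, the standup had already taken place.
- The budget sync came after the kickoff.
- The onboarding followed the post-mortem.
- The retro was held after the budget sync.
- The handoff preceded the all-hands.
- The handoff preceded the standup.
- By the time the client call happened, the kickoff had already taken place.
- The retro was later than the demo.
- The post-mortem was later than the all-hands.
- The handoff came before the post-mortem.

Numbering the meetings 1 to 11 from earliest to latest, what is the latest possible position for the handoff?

The handoff must come before the all-hands, the budget sync, the onboarding, the post-mortem, the retro, and the standup — 6 meetings forced after it.
Everything else can be placed before the handoff in some valid order, so the handoff can sit as late as position 11 − 6 = 5.

5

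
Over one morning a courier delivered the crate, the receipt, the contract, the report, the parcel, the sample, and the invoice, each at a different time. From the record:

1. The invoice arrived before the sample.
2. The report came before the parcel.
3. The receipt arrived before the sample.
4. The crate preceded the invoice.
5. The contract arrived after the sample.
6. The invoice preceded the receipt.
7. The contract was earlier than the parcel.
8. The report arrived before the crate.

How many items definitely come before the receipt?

3

Directly stated before the receipt: the invoice.
The crate reaches the receipt via the crate → the invoice → the receipt.
The report reaches the receipt via the report → the crate → the invoice → the receipt.
No chain forces the sample (or any of the others) ahead of the receipt.
That's the crate, the invoice, and the report — 3 in all.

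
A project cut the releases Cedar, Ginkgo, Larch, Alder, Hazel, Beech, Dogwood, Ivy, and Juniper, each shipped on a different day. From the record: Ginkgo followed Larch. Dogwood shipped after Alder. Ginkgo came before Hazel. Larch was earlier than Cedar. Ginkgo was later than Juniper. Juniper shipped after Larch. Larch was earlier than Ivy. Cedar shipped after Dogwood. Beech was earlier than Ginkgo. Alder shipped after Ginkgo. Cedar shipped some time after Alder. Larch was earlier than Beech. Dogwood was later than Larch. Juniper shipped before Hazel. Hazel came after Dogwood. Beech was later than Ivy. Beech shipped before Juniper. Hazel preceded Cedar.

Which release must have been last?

Every other release has a chain of constraints placing it before Cedar, so Cedar is last.

Cedar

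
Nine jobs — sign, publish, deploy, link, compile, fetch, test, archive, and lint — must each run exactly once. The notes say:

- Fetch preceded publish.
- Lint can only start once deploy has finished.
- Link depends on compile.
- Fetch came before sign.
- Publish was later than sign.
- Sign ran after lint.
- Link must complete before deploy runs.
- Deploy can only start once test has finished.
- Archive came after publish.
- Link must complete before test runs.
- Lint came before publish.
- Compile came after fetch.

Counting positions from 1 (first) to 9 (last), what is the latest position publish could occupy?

8

Publish must come before archive — 1 stage forced after it.
Everything else can be placed before publish in some valid order, so publish can sit as late as position 9 − 1 = 8.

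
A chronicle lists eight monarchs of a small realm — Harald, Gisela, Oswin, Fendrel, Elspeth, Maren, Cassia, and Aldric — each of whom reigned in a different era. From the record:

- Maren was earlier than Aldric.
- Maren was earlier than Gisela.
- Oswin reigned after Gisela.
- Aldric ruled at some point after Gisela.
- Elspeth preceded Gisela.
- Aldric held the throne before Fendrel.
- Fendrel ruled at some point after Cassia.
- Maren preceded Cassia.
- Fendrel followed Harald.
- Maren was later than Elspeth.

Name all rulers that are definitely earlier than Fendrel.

Directly stated before Fendrel: Aldric, Cassia, and Harald.
Elspeth reaches Fendrel via Elspeth → Gisela → Aldric → Fendrel.
Gisela reaches Fendrel via Gisela → Aldric → Fendrel.
Maren reaches Fendrel via Maren → Aldric → Fendrel.
No chain forces Oswin ahead of Fendrel.

Aldric, Cassia, Elspeth, Gisela, Harald, Maren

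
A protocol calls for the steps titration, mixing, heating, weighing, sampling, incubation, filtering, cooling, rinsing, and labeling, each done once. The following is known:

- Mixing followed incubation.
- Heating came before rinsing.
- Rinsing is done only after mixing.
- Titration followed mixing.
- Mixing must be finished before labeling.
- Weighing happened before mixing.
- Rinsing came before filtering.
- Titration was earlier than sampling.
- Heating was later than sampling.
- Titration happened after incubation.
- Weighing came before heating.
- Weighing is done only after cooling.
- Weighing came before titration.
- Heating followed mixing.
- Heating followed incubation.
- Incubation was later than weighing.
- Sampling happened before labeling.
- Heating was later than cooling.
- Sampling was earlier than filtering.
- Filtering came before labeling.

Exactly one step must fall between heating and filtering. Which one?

Tracing the constraints gives heating → rinsing → filtering, so rinsing sits after heating and before filtering.
No other step is forced both after heating and before filtering.

rinsing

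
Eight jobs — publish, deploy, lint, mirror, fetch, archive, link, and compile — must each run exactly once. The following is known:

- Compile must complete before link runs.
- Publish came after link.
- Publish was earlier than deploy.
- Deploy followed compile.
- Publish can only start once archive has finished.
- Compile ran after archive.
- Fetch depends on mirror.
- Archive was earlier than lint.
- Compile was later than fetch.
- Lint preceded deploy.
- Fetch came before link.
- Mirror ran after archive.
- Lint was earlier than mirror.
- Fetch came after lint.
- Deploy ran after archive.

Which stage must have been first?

Archive has a chain of constraints placing it before every other stage, so archive must be first.

archive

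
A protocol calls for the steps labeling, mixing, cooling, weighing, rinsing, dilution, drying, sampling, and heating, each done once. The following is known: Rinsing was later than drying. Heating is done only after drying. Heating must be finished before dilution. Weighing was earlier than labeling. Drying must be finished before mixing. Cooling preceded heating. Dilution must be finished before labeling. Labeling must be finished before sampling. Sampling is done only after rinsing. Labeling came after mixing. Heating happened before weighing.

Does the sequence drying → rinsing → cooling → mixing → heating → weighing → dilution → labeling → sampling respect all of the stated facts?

Check each stated constraint against the proposed order — e.g. drying is ahead of heating; rinsing is ahead of sampling. Every pair is in the required order; nothing is violated.

yes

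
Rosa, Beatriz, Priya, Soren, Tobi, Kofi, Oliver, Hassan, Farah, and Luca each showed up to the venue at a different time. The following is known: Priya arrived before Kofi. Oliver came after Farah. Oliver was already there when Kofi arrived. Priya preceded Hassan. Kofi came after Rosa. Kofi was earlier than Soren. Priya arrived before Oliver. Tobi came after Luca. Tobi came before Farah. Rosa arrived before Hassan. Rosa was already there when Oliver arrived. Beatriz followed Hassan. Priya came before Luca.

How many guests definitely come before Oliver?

5

Directly stated before Oliver: Farah, Priya, and Rosa.
Luca reaches Oliver via Luca → Tobi → Farah → Oliver.
Tobi reaches Oliver via Tobi → Farah → Oliver.
That's Farah, Luca, Priya, Rosa, and Tobi — 5 in all.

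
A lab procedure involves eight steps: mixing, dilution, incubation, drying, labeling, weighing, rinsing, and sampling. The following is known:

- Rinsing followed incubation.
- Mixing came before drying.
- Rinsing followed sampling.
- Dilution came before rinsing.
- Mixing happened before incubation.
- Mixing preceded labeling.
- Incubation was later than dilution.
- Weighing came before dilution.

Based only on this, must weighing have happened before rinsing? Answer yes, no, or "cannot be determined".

yes

Chain the constraints: weighing → dilution → rinsing. Each link is directly stated, so weighing comes before rinsing.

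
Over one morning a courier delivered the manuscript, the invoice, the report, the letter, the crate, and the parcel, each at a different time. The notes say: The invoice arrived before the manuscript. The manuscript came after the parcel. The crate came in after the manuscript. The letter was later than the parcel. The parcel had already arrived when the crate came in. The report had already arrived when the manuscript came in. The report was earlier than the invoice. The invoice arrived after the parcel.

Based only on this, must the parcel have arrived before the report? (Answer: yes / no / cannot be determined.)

cannot be determined

No chain of stated constraints runs from the parcel to the report, and none runs from the report to the parcel either.
So the relative order of the parcel and the report is not fixed by the given facts.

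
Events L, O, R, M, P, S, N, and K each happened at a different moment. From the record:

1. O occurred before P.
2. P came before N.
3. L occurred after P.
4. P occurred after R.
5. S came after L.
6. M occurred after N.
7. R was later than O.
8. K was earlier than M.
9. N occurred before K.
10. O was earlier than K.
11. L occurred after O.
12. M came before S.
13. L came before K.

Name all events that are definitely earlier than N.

O, P, R

Directly stated before N: P.
O reaches N via O → P → N.
R reaches N via R → P → N.
No chain forces M (or any of the others) ahead of N.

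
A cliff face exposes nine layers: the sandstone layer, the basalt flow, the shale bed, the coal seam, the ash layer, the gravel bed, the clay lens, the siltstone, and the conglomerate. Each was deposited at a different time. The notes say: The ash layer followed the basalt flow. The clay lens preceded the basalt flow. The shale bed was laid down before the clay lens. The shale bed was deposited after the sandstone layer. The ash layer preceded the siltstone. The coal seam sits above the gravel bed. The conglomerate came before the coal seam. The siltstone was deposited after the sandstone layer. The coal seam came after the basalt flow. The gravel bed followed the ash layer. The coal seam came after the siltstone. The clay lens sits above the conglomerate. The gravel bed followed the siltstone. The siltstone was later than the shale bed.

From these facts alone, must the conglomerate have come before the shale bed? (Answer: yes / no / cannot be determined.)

cannot be determined

No chain of stated constraints runs from the conglomerate to the shale bed, and none runs from the shale bed to the conglomerate either.
So the relative order of the conglomerate and the shale bed is not fixed by the given facts.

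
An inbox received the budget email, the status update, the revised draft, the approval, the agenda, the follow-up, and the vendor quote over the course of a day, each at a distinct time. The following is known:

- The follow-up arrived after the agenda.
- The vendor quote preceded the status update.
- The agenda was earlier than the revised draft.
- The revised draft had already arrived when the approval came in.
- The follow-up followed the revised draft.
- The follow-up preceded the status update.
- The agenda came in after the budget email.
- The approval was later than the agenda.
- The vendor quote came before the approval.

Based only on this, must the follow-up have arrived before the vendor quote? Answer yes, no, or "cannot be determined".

cannot be determined

No chain of stated constraints runs from the follow-up to the vendor quote, and none runs from the vendor quote to the follow-up either.
So the relative order of the follow-up and the vendor quote is not fixed by the given facts.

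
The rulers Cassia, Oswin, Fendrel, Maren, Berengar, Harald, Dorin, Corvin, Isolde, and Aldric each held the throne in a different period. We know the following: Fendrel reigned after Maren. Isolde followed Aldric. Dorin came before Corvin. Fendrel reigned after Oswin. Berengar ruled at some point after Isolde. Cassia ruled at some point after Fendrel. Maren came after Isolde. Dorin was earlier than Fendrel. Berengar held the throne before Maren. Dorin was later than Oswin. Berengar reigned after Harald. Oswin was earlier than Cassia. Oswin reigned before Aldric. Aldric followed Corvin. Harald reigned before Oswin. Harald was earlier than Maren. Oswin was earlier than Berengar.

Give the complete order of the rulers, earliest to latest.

The constraints fix every adjacent pair, so only one ordering works:
Harald → Oswin → Dorin → Corvin → Aldric → Isolde → Berengar → Maren → Fendrel → Cassia.

Harald, Oswin, Dorin, Corvin, Aldric, Isolde, Berengar, Maren, Fendrel, Cassia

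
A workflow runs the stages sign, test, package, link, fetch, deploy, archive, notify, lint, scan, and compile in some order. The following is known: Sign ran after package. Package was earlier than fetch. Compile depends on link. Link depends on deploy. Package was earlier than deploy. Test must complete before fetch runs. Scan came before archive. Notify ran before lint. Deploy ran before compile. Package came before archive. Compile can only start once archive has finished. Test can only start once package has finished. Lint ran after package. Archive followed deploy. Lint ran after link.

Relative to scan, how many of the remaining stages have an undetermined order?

Forced after scan: archive and compile.
That leaves deploy, fetch, link, lint, notify, package, sign, and test with no forced order relative to scan — 8.

8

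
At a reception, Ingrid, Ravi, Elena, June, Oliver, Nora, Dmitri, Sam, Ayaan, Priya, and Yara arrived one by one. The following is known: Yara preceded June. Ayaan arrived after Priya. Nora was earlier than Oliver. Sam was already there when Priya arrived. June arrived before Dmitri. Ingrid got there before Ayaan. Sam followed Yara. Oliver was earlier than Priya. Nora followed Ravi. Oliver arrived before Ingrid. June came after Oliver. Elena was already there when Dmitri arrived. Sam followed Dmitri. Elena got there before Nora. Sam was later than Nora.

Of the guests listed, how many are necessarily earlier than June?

Directly stated before June: Oliver and Yara.
Elena reaches June via Elena → Nora → Oliver → June.
Nora reaches June via Nora → Oliver → June.
Ravi reaches June via Ravi → Nora → Oliver → June.
No chain forces Ayaan (or any of the others) ahead of June.
That's Elena, Nora, Oliver, Ravi, and Yara — 5 in all.

5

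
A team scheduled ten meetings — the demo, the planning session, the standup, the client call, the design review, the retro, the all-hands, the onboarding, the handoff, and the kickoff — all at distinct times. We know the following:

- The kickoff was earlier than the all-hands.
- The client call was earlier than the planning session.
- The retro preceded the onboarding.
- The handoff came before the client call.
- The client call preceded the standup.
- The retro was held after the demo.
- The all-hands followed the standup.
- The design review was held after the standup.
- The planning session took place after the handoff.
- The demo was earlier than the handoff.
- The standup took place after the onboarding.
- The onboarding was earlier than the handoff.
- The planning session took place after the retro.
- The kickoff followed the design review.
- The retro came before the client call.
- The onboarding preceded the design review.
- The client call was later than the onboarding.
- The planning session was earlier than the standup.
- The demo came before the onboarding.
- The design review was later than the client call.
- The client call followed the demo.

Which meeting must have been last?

the all-hands

Every other meeting has a chain of constraints placing it before the all-hands, so the all-hands is last.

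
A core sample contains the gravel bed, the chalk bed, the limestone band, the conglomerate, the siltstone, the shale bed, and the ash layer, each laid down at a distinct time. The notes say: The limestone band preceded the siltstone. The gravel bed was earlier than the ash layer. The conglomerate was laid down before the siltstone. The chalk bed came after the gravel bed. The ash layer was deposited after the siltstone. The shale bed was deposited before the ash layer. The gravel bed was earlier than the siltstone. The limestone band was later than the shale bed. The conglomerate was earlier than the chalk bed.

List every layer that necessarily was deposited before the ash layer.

the conglomerate, the gravel bed, the limestone band, the shale bed, the siltstone

Directly stated before the ash layer: the gravel bed, the shale bed, and the siltstone.
The conglomerate reaches the ash layer via the conglomerate → the siltstone → the ash layer.
The limestone band reaches the ash layer via the limestone band → the siltstone → the ash layer.
No chain forces the chalk bed ahead of the ash layer.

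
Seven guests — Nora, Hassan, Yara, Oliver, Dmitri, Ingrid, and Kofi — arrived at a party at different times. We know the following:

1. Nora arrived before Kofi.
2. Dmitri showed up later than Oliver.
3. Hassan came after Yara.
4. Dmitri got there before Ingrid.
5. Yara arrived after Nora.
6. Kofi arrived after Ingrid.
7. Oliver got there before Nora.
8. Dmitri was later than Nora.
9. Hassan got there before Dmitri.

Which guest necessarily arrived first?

Oliver has a chain of constraints placing them before every other guest, so Oliver must be first.

Oliver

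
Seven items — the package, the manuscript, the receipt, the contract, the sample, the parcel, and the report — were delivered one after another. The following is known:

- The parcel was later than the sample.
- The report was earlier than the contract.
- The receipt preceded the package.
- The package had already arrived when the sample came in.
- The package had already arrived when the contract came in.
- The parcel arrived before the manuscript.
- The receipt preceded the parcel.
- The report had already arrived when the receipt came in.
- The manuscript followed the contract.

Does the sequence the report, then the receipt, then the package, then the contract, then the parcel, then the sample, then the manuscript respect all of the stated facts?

no

The constraints require the sample before the parcel, but in the proposed sequence the parcel appears ahead of the sample. That one violation is enough.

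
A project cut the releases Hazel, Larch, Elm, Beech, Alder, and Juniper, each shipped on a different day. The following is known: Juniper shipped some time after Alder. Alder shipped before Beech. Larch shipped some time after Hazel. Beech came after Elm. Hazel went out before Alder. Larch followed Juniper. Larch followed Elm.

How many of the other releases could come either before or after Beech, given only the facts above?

2

Forced before Beech: Alder, Elm, and Hazel.
That leaves Juniper and Larch with no forced order relative to Beech — 2.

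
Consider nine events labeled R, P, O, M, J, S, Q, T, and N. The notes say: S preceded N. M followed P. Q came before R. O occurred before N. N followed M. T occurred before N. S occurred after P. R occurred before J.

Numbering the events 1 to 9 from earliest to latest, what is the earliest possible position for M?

P must come before M — 1 forced predecessor.
Nothing else is forced ahead of M, so its earliest slot is position 1 + 1 = 2.

2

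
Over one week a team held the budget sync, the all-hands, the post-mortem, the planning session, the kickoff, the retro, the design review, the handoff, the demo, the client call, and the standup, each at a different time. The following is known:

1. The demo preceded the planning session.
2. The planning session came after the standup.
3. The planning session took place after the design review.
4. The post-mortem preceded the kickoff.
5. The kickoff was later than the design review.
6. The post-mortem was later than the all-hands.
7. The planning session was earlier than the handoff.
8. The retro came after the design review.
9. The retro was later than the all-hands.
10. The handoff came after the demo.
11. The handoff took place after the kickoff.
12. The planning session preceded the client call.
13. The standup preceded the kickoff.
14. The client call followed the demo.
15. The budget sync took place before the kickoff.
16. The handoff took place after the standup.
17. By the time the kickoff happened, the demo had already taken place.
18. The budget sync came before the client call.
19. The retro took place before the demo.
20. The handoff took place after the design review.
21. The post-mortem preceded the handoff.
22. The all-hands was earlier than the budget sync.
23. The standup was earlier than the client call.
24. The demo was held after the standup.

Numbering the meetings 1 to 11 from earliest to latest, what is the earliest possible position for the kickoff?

8

The all-hands, the budget sync, the demo, the design review, the post-mortem, the retro, and the standup must all come before the kickoff — 7 forced predecessors.
Nothing else is forced ahead of the kickoff, so its earliest slot is position 7 + 1 = 8.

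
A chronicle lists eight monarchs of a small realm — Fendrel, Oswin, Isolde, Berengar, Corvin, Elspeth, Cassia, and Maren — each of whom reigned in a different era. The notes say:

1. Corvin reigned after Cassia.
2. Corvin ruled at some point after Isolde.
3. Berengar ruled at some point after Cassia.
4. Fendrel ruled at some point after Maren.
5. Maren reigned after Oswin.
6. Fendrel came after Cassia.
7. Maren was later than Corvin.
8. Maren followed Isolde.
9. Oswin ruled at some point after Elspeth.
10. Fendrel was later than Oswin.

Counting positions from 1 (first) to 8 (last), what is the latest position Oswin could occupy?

6

Oswin must come before Fendrel and Maren — 2 rulers forced after them.
Everything else can be placed before Oswin in some valid order, so Oswin can sit as late as position 8 − 2 = 6.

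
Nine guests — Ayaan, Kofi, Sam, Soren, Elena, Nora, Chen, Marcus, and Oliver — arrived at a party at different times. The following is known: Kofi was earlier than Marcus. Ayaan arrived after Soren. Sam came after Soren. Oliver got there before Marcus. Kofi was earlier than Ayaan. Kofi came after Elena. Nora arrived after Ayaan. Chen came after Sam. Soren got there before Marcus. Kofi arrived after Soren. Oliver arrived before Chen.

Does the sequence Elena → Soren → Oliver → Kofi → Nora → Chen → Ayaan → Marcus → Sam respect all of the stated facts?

no

The constraints require Ayaan before Nora, but in the proposed sequence Nora appears ahead of Ayaan. That one violation is enough.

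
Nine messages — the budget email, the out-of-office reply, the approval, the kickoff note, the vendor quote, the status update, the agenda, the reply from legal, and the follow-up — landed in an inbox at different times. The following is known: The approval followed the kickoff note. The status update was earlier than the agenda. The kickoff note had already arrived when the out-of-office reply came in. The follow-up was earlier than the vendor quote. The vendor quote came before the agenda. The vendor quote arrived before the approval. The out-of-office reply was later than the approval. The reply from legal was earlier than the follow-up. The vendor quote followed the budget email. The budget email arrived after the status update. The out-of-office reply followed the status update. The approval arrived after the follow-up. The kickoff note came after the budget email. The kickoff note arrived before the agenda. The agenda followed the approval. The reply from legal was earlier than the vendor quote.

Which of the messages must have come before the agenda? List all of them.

the approval, the budget email, the follow-up, the kickoff note, the reply from legal, the status update, the vendor quote

Directly stated before the agenda: the approval, the kickoff note, the status update, and the vendor quote.
The budget email reaches the agenda via the budget email → the kickoff note → the agenda.
The follow-up reaches the agenda via the follow-up → the approval → the agenda.
The reply from legal reaches the agenda via the reply from legal → the vendor quote → the agenda.
No chain forces the out-of-office reply ahead of the agenda.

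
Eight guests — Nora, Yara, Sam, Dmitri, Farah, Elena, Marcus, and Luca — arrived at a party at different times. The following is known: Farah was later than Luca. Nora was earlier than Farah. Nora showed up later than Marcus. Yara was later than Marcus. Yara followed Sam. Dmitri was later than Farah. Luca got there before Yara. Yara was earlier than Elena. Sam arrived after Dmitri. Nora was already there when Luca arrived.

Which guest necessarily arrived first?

Marcus has a chain of constraints placing them before every other guest, so Marcus must be first.

Marcus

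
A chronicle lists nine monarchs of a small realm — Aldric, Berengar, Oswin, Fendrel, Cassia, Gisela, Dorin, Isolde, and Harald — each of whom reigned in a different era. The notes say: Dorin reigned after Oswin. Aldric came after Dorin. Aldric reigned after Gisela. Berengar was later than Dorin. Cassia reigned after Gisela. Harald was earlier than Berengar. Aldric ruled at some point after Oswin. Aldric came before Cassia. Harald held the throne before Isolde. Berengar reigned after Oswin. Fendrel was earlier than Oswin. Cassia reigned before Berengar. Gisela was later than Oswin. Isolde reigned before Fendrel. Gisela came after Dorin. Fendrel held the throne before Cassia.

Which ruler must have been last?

Every other ruler has a chain of constraints placing them before Berengar, so Berengar is last.

Berengar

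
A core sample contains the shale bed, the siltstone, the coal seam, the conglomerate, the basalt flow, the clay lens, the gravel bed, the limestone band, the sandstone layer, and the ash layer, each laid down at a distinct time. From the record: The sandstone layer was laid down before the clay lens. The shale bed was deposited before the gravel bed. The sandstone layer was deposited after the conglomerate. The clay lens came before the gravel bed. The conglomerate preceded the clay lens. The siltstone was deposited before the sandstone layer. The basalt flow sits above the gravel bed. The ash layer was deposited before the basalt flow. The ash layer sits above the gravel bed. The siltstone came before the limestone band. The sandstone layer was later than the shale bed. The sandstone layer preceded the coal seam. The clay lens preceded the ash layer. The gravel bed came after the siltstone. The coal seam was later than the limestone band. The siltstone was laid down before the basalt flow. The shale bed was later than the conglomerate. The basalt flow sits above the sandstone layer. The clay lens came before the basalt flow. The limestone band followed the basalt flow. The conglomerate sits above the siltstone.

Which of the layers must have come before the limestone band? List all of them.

the ash layer, the basalt flow, the clay lens, the conglomerate, the gravel bed, the sandstone layer, the shale bed, the siltstone

Directly stated before the limestone band: the basalt flow and the siltstone.
The ash layer reaches the limestone band via the ash layer → the basalt flow → the limestone band.
The clay lens reaches the limestone band via the clay lens → the basalt flow → the limestone band.
The conglomerate reaches the limestone band via the conglomerate → the sandstone layer → the basalt flow → the limestone band.
Likewise the gravel bed, the sandstone layer, and the shale bed each reach the limestone band by chaining the stated constraints.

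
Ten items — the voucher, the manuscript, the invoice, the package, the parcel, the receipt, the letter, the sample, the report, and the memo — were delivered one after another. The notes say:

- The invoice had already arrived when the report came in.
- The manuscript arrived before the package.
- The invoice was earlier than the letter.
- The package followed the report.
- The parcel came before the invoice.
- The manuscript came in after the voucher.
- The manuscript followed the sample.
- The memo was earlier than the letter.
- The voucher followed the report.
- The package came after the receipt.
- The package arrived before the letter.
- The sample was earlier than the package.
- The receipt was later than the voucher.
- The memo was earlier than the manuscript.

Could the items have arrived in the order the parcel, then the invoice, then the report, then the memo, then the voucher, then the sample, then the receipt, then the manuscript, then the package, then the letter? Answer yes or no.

Check each stated constraint against the proposed order — e.g. the report is ahead of the package; the invoice is ahead of the letter. Every pair is in the required order; nothing is violated.

yes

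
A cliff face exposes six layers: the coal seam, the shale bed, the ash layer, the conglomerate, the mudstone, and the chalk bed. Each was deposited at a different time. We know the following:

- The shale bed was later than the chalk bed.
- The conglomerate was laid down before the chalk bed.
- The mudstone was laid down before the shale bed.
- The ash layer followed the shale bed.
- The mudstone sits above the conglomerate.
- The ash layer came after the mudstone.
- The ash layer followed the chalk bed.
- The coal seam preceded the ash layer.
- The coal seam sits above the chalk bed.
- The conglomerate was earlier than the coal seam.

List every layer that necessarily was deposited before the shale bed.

the chalk bed, the conglomerate, the mudstone

Directly stated before the shale bed: the chalk bed and the mudstone.
The conglomerate reaches the shale bed via the conglomerate → the mudstone → the shale bed.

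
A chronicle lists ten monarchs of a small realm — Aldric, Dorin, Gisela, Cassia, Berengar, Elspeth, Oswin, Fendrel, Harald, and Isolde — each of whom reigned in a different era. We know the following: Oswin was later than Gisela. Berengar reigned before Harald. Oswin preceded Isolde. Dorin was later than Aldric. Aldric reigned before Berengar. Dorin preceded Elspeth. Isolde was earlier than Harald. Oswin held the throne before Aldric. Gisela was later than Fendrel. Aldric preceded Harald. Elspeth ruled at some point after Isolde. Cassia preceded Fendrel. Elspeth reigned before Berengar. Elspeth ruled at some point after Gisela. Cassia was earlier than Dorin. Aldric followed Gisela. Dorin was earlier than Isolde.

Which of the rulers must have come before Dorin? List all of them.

Directly stated before Dorin: Aldric and Cassia.
Fendrel reaches Dorin via Fendrel → Gisela → Aldric → Dorin.
Gisela reaches Dorin via Gisela → Aldric → Dorin.
Oswin reaches Dorin via Oswin → Aldric → Dorin.

Aldric, Cassia, Fendrel, Gisela, Oswin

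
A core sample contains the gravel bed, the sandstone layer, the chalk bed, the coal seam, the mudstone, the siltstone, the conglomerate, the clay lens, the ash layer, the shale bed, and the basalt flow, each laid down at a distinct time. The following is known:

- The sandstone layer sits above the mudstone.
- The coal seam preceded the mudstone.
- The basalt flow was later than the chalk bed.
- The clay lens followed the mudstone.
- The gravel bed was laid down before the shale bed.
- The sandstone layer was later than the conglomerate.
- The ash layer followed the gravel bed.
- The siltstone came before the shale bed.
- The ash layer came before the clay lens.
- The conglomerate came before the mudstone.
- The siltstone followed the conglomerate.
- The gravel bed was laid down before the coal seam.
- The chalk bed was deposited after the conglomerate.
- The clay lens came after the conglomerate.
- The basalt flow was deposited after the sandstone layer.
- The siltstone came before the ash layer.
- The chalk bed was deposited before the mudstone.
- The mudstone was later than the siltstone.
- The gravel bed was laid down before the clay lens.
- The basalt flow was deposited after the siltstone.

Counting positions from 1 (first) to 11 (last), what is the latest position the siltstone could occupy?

The siltstone must come before the ash layer, the basalt flow, the clay lens, the mudstone, the sandstone layer, and the shale bed — 6 layers forced after it.
Everything else can be placed before the siltstone in some valid order, so the siltstone can sit as late as position 11 − 6 = 5.

5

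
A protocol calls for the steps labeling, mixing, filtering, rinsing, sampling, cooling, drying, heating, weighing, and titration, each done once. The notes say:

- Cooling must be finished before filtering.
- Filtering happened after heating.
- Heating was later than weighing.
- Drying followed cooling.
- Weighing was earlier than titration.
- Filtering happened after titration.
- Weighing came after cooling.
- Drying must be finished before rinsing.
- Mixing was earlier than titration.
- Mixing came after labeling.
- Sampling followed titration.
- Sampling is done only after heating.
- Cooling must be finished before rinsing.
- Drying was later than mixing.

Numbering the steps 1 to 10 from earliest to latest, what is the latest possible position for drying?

9

Drying must come before rinsing — 1 step forced after it.
Everything else can be placed before drying in some valid order, so drying can sit as late as position 10 − 1 = 9.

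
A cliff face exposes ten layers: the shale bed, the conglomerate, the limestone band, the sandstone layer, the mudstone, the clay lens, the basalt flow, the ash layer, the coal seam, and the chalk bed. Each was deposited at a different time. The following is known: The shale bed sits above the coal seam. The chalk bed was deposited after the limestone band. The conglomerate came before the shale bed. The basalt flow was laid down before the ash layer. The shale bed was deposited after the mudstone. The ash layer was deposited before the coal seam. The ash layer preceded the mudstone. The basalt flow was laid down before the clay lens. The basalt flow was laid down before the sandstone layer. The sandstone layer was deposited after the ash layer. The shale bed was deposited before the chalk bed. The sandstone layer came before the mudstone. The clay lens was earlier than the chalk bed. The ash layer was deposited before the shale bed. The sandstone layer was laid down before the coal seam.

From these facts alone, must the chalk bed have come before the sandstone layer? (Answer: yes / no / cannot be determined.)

no

Tracing the constraints gives the sandstone layer → the coal seam → the shale bed → the chalk bed, so the sandstone layer must come before the chalk bed.
That means the chalk bed cannot be before the sandstone layer.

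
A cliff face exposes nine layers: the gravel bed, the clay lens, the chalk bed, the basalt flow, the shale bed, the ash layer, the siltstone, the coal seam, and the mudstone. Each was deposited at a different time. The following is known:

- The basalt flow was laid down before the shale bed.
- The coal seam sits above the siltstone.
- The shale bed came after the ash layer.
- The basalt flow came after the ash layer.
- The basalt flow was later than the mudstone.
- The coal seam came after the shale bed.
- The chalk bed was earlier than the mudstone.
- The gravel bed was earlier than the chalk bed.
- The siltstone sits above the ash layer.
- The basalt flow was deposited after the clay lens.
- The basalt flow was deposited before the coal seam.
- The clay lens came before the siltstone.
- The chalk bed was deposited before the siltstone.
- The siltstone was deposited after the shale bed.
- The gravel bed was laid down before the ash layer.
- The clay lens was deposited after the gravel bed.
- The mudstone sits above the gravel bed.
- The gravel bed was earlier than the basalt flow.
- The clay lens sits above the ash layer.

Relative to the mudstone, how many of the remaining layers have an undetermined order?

2

Forced before the mudstone: the chalk bed and the gravel bed; forced after the mudstone: the basalt flow, the coal seam, the shale bed, and the siltstone.
That leaves the ash layer and the clay lens with no forced order relative to the mudstone — 2.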